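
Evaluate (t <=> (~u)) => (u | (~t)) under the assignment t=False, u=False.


Substitute t=False, u=False:
~u = True
t <=> (~u) = False <=> True = False
~t = True
u | (~t) = False | True = True
(t <=> (~u)) => (u | (~t)) = False => True = True

True


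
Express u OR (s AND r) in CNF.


Step 1: Distribute ∨ over ∧: u ∨ (s ∧ r) = (u ∨ s) ∧ (u ∨ r).

(u OR s) AND (u OR r)


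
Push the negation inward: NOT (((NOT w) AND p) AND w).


De Morgan: the negation of a conjunction is the disjunction of the negations.
Distribute NOT across AND, flipping it to OR, and negate each literal.

(w OR (NOT p)) OR (NOT w)


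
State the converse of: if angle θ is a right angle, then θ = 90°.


The converse of (P → Q) is (Q → P). It is not in general equivalent to the original.
Here P = 'angle θ is a right angle' and Q = 'θ = 90°'.

If θ = 90°, then angle θ is a right angle.


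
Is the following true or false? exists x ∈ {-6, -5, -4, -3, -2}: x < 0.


Evaluate the predicate on each element: -6:True, -5:True, -4:True, -3:True, -2:True.
Witness x = -6 satisfies the predicate.

True


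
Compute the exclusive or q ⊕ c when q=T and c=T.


Exclusive or is true when exactly one operand is true.
Substitute: q=T, c=T.
T ⊕ T evaluates to F.

F


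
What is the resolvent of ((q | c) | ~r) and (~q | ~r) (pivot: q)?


The clauses contain complementary literals q and ~q.
Resolution eliminates this pair and disjoins the remaining literals (merging duplicates).

(c | ~r)


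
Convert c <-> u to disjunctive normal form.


Step 1: c ↔ u is true exactly when both agree: (c ∧ u) ∨ (¬c ∧ ¬u).

(c AND u) OR ((NOT c) AND (NOT u))


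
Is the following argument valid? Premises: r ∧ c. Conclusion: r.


This matches the form of conjunction elimination: the conclusion follows in every model of the premises.

Valid.


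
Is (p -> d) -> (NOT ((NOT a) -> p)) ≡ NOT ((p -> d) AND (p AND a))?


Compare truth tables:
a | d | p | φ | ψ
-----------------
F | F | F | T | T
T | F | F | F | T
F | T | F | T | T
T | T | F | F | T
F | F | T | T | T
T | F | T | T | T
F | T | T | F | T
T | T | T | F | F
They differ at row 2 (a=T, d=F, p=F): φ=F but ψ=T.

No, they are not logically equivalent.


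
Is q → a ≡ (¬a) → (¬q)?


Compare truth tables:
a | q | φ | ψ
-------------
F | F | T | T
T | F | T | T
F | T | F | F
T | T | T | T
The columns φ and ψ agree on every row.

Yes, they are logically equivalent.


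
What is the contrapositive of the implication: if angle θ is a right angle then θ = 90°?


The contrapositive of (P → Q) is (¬Q → ¬P); it is logically equivalent to the original.
Here P = 'angle θ is a right angle' and Q = 'θ = 90°'.

If not (θ = 90°), then not (angle θ is a right angle).


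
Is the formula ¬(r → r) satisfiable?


Check all 2 assignments over {r}:
r | φ
-----
F | F
T | F
No assignment makes the formula true.

Unsatisfiable.


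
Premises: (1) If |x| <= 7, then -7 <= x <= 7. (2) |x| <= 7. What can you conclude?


Modus ponens: from (P → Q) and P, infer Q.
P = '|x| <= 7' is asserted, and P → Q holds, so Q follows.

-7 <= x <= 7.


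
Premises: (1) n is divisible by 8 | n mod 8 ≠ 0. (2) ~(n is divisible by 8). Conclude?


Disjunctive syllogism: from (P ∨ Q) and ¬P, infer Q.
One disjunct, 'n is divisible by 8', is ruled out; the other must hold.

n mod 8 ≠ 0


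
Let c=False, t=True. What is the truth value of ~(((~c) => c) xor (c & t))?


Substitute c=False, t=True:
~c = True
(~c) => c = True => False = False
c & t = False & True = False
((~c) => c) xor (c & t) = False xor False = False
~(((~c) => c) xor (c & t)) = True

True


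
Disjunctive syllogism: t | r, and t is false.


Disjunctive syllogism: from (P ∨ Q) and ¬P, infer Q.
One disjunct, 't', is ruled out; the other must hold.

r


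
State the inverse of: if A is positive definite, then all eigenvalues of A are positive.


The inverse of (P → Q) is (¬P → ¬Q). It is equivalent to the converse, not to the original.
Here P = 'A is positive definite' and Q = 'all eigenvalues of A are positive'.

If not (A is positive definite), then not (all eigenvalues of A are positive).


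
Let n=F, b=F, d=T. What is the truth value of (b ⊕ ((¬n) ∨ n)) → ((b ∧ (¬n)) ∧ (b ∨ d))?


Substitute n=F, b=F, d=T:
¬n = T
(¬n) ∨ n = T ∨ F = T
b ⊕ ((¬n) ∨ n) = F ⊕ T = T
¬n = T
b ∧ (¬n) = F ∧ T = F
b ∨ d = F ∨ T = T
(b ∧ (¬n)) ∧ (b ∨ d) = F ∧ T = F
(b ⊕ ((¬n) ∨ n)) → ((b ∧ (¬n)) ∧ (b ∨ d)) = T → F = F

F


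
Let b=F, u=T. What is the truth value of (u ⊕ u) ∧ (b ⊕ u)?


Substitute b=F, u=T:
u ⊕ u = T ⊕ T = F
b ⊕ u = F ⊕ T = T
(u ⊕ u) ∧ (b ⊕ u) = F ∧ T = F

F


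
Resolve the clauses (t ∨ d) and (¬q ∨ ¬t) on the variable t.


The clauses contain complementary literals t and ¬t.
Resolution eliminates this pair and disjoins the remaining literals (merging duplicates).

(d ∨ ¬q)


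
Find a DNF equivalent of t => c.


Step 1: Rewrite t → c as ¬t ∨ c.

(~t) | c


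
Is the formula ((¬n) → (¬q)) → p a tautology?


Build the truth table over {n, p, q}:
n | p | q | φ
-------------
F | F | F | F
T | F | F | F
F | T | F | T
T | T | F | T
F | F | T | T
T | F | T | F
F | T | T | T
T | T | T | T
Counterexample at row 1: with n=F, p=F, q=F, the formula is F.

No, it is not a tautology.


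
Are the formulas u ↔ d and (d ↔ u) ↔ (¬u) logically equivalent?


Compare truth tables:
d | u | φ | ψ
-------------
F | F | T | T
T | F | F | F
F | T | F | T
T | T | T | F
They differ at row 3 (d=F, u=T): φ=F but ψ=T.

No, they are not logically equivalent.


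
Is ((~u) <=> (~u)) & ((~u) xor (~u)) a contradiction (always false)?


Truth table over {u}:
u | φ
-----
False | False
True | False
Every row is false.

Yes, it is a contradiction.


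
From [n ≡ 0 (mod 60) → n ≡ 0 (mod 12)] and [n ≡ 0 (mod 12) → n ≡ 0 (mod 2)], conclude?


Hypothetical syllogism: from (P → Q) and (Q → R), infer (P → R).
Chain the two implications through the shared middle term 'n ≡ 0 (mod 12)'.

n ≡ 0 (mod 60) → n ≡ 0 (mod 2)


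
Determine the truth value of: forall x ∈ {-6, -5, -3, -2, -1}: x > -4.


Evaluate the predicate on each element: -6:False, -5:False, -3:True, -2:True, -1:True.
Counterexample x = -6 fails the predicate.

False


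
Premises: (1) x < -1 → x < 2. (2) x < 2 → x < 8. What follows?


Hypothetical syllogism: from (P → Q) and (Q → R), infer (P → R).
Chain the two implications through the shared middle term 'x < 2'.

x < -1 → x < 8


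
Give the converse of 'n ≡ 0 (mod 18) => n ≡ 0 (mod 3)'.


The converse of (P → Q) is (Q → P). It is not in general equivalent to the original.
Here P = 'n ≡ 0 (mod 18)' and Q = 'n ≡ 0 (mod 3)'.

If n ≡ 0 (mod 3), then n ≡ 0 (mod 18).


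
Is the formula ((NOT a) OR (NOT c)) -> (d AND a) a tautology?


Build the truth table over {a, c, d}:
a | c | d | φ
-------------
F | F | F | F
T | F | F | F
F | T | F | F
T | T | F | T
F | F | T | F
T | F | T | T
F | T | T | F
T | T | T | T
Counterexample at row 1: with a=F, c=F, d=F, the formula is F.

No, it is not a tautology.


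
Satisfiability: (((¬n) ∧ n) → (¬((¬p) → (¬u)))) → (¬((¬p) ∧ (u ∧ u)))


Search for a satisfying assignment over {n, p, u}.
Try n=F, p=F, u=F: the formula evaluates to T.
A satisfying assignment exists.

Satisfiable.


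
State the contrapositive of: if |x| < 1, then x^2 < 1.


The contrapositive of (P → Q) is (¬Q → ¬P); it is logically equivalent to the original.
Here P = '|x| < 1' and Q = 'x^2 < 1'.

If not (x^2 < 1), then not (|x| < 1).


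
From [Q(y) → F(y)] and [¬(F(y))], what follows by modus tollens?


Modus tollens: from (P → Q) and ¬Q, infer ¬P.
Q = 'F(y)' is denied; since P → Q, P must also fail.

Not (Q(y)).


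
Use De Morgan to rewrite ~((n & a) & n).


De Morgan: the negation of a conjunction is the disjunction of the negations.
Distribute ~ across &, flipping it to |, and negate each literal.

((~n) | (~a)) | (~n)


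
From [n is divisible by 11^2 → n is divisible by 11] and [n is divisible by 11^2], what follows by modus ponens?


Modus ponens: from (P → Q) and P, infer Q.
P = 'n is divisible by 11^2' is asserted, and P → Q holds, so Q follows.

n is divisible by 11.


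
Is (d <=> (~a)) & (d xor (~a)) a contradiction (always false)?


Truth table over {a, d}:
a | d | φ
---------
False | False | False
True | False | False
False | True | False
True | True | False
Every row is false.

Yes, it is a contradiction.


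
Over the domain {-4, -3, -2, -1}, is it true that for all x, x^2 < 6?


Evaluate the predicate on each element: -4:F, -3:F, -2:T, -1:T.
Counterexample x = -4 fails the predicate.

F


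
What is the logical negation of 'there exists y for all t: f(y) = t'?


Negation flips each quantifier (∀↔∃) and negates the inner predicate.
¬(there exists y for all t: φ) = for all y there exists t: ¬φ.

for all y there exists t: NOT(f(y) = t)


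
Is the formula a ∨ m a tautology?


Build the truth table over {a, m}:
a | m | φ
---------
F | F | F
T | F | T
F | T | T
T | T | T
Counterexample at row 1: with a=F, m=F, the formula is F.

No, it is not a tautology.


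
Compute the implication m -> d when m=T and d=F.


Implication is false only when antecedent is true and consequent is false.
Substitute: m=T, d=F.
T -> F evaluates to F.

F


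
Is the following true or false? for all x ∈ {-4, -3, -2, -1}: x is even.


Evaluate the predicate on each element: -4:T, -3:F, -2:T, -1:F.
Counterexample x = -3 fails the predicate.

F


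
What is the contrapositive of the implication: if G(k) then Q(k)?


The contrapositive of (P → Q) is (¬Q → ¬P); it is logically equivalent to the original.
Here P = 'G(k)' and Q = 'Q(k)'.

If not (Q(k)), then not (G(k)).


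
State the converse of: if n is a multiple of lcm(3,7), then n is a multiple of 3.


The converse of (P → Q) is (Q → P). It is not in general equivalent to the original.
Here P = 'n is a multiple of lcm(3,7)' and Q = 'n is a multiple of 3'.

If n is a multiple of 3, then n is a multiple of lcm(3,7).


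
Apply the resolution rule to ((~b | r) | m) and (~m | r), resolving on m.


The clauses contain complementary literals m and ~m.
Resolution eliminates this pair and disjoins the remaining literals (merging duplicates).

(r | ~b)


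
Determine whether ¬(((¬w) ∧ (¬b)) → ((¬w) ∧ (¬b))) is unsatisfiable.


Truth table over {b, w}:
b | w | φ
---------
F | F | F
T | F | F
F | T | F
T | T | F
Every row is false.

Yes, it is a contradiction.


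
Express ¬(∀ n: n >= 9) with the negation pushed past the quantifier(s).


¬(∀ x: φ) = ∃ x: ¬φ, and ¬(∃ x: φ) = ∀ x: ¬φ.
Apply to the universal statement.

∃ n: ¬(n >= 9)


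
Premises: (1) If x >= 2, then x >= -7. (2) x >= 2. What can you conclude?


Modus ponens: from (P → Q) and P, infer Q.
P = 'x >= 2' is asserted, and P → Q holds, so Q follows.

x >= -7.


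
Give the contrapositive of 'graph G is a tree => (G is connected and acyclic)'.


The contrapositive of (P → Q) is (¬Q → ¬P); it is logically equivalent to the original.
Here P = 'graph G is a tree' and Q = '(G is connected and acyclic)'.

If not ((G is connected and acyclic)), then not (graph G is a tree).


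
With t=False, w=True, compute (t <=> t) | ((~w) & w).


Substitute t=False, w=True:
t <=> t = False <=> False = True
~w = False
(~w) & w = False & True = False
(t <=> t) | ((~w) & w) = True | False = True

True


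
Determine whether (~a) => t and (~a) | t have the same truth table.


Compare truth tables:
a | t | φ | ψ
-------------
False | False | False | True
True | False | True | False
False | True | True | True
True | True | True | True
They differ at row 1 (a=False, t=False): φ=False but ψ=True.

No, they are not logically equivalent.


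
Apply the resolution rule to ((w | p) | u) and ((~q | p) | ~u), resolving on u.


The clauses contain complementary literals u and ~u.
Resolution eliminates this pair and disjoins the remaining literals (merging duplicates).

((w | p) | ~q)


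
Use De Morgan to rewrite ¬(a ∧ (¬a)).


De Morgan: the negation of a conjunction is the disjunction of the negations.
Distribute ¬ across ∧, flipping it to ∨, and negate each literal.

(¬a) ∨ a


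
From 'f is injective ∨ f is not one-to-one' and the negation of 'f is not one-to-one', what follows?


Disjunctive syllogism: from (P ∨ Q) and ¬P, infer Q.
One disjunct, 'f is not one-to-one', is ruled out; the other must hold.

f is injective


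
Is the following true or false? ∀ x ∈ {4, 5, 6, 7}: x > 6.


Evaluate the predicate on each element: 4:F, 5:F, 6:F, 7:T.
Counterexample x = 4 fails the predicate.

F


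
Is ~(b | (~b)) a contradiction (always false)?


Truth table over {b}:
b | φ
-----
False | False
True | False
Every row is false.

Yes, it is a contradiction.


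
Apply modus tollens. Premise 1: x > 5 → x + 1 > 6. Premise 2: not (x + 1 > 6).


Modus tollens: from (P → Q) and ¬Q, infer ¬P.
Q = 'x + 1 > 6' is denied; since P → Q, P must also fail.

Not (x > 5).


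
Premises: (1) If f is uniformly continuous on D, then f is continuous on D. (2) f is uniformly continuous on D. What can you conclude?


Modus ponens: from (P → Q) and P, infer Q.
P = 'f is uniformly continuous on D' is asserted, and P → Q holds, so Q follows.

f is continuous on D.


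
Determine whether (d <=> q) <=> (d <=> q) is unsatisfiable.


Truth table over {d, q}:
d | q | φ
---------
False | False | True
True | False | True
False | True | True
True | True | True
Satisfying assignment at row 1: d=False, q=False gives True.

No, it is not a contradiction.


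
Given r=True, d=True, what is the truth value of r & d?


Conjunction is true only when both operands are true.
Substitute: r=True, d=True.
True & True evaluates to True.

True


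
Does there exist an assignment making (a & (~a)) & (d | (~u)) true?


Check all 8 assignments over {a, d, u}:
a | d | u | φ
-------------
False | False | False | False
True | False | False | False
False | True | False | False
True | True | False | False
False | False | True | False
True | False | True | False
False | True | True | False
True | True | True | False
No assignment makes the formula true.

Unsatisfiable.


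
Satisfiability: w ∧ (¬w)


Check all 2 assignments over {w}:
w | φ
-----
F | F
T | F
No assignment makes the formula true.

Unsatisfiable.


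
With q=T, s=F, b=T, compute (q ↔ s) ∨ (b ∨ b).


Substitute q=T, s=F, b=T:
q ↔ s = T ↔ F = F
b ∨ b = T ∨ T = T
(q ↔ s) ∨ (b ∨ b) = F ∨ T = T

T


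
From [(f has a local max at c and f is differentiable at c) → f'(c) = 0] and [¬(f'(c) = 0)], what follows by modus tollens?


Modus tollens: from (P → Q) and ¬Q, infer ¬P.
Q = 'f'(c) = 0' is denied; since P → Q, P must also fail.

Not ((f has a local max at c and f is differentiable at c)).


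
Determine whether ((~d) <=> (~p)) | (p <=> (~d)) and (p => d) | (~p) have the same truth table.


Compare truth tables:
d | p | φ | ψ
-------------
False | False | True | True
True | False | True | True
False | True | True | False
True | True | True | True
They differ at row 3 (d=False, p=True): φ=True but ψ=False.

No, they are not logically equivalent.


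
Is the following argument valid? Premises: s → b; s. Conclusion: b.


This matches the form of modus ponens: the conclusion follows in every model of the premises.

Valid.


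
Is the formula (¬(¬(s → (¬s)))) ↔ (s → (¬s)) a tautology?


Build the truth table over {s}:
s | φ
-----
F | T
T | T
Every row evaluates to true.

Yes, it is a tautology.


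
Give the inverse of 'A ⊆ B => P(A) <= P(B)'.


The inverse of (P → Q) is (¬P → ¬Q). It is equivalent to the converse, not to the original.
Here P = 'A ⊆ B' and Q = 'P(A) <= P(B)'.

If not (A ⊆ B), then not (P(A) <= P(B)).


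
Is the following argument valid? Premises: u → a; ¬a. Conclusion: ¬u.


This matches the form of modus tollens: the conclusion follows in every model of the premises.

Valid.


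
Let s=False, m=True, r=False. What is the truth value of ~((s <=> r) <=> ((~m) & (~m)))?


Substitute s=False, m=True, r=False:
s <=> r = False <=> False = True
~m = False
~m = False
(~m) & (~m) = False & False = False
(s <=> r) <=> ((~m) & (~m)) = True <=> False = False
~((s <=> r) <=> ((~m) & (~m))) = True

True


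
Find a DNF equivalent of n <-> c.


Step 1: n ↔ c is true exactly when both agree: (n ∧ c) ∨ (¬n ∧ ¬c).

(n AND c) OR ((NOT n) AND (NOT c))


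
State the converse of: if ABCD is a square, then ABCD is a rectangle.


The converse of (P → Q) is (Q → P). It is not in general equivalent to the original.
Here P = 'ABCD is a square' and Q = 'ABCD is a rectangle'.

If ABCD is a rectangle, then ABCD is a square.


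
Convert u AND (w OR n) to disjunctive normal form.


Step 1: Distribute ∧ over ∨: u ∧ (w ∨ n) = (u ∧ w) ∨ (u ∧ n).

(u AND w) OR (u AND n)


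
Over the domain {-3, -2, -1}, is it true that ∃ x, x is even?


Evaluate the predicate on each element: -3:F, -2:T, -1:F.
Witness x = -2 satisfies the predicate.

T


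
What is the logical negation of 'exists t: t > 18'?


¬(forall x: φ) = exists x: ¬φ, and ¬(exists x: φ) = forall x: ¬φ.
Apply to the existential statement.

forall t: ~(t > 18)


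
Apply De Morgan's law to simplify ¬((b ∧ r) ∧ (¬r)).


De Morgan: the negation of a conjunction is the disjunction of the negations.
Distribute ¬ across ∧, flipping it to ∨, and negate each literal.

((¬b) ∨ (¬r)) ∨ r


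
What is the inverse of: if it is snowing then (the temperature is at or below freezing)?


The inverse of (P → Q) is (¬P → ¬Q). It is equivalent to the converse, not to the original.
Here P = 'it is snowing' and Q = '(the temperature is at or below freezing)'.

If not (it is snowing), then not ((the temperature is at or below freezing)).


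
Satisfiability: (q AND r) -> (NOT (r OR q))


Search for a satisfying assignment over {q, r}.
Try q=F, r=F: the formula evaluates to T.
A satisfying assignment exists.

Satisfiable.


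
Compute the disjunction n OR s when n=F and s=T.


Disjunction is false only when both operands are false.
Substitute: n=F, s=T.
F OR T evaluates to T.

T


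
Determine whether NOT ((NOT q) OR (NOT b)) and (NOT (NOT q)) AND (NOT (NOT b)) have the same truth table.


Compare truth tables:
b | q | φ | ψ
-------------
F | F | F | F
T | F | F | F
F | T | F | F
T | T | T | T
The columns φ and ψ agree on every row.

Yes, they are logically equivalent.


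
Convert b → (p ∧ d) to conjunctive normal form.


Step 1: Rewrite b → (p ∧ d) as ¬b ∨ (p ∧ d).
Step 2: Distribute ∨ over ∧.

((¬b) ∨ p) ∧ ((¬b) ∨ d)


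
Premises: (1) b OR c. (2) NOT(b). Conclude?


Disjunctive syllogism: from (P ∨ Q) and ¬P, infer Q.
One disjunct, 'b', is ruled out; the other must hold.

c


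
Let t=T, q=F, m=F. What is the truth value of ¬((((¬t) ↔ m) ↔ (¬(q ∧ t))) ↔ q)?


Substitute t=T, q=F, m=F:
¬t = F
(¬t) ↔ m = F ↔ F = T
q ∧ t = F ∧ T = F
¬(q ∧ t) = T
((¬t) ↔ m) ↔ (¬(q ∧ t)) = T ↔ T = T
(((¬t) ↔ m) ↔ (¬(q ∧ t))) ↔ q = T ↔ F = F
¬((((¬t) ↔ m) ↔ (¬(q ∧ t))) ↔ q) = T

T


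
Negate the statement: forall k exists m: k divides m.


Negation flips each quantifier (∀↔∃) and negates the inner predicate.
¬(forall k exists m: φ) = exists k forall m: ¬φ.

exists k forall m: ~(k divides m)


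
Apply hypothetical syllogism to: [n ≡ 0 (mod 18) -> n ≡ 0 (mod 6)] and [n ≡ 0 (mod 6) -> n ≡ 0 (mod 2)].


Hypothetical syllogism: from (P → Q) and (Q → R), infer (P → R).
Chain the two implications through the shared middle term 'n ≡ 0 (mod 6)'.

n ≡ 0 (mod 18) -> n ≡ 0 (mod 2)


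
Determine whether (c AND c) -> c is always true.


Build the truth table over {c}:
c | φ
-----
F | T
T | T
Every row evaluates to true.

Yes, it is a tautology.


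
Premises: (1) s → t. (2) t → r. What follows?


Hypothetical syllogism: from (P → Q) and (Q → R), infer (P → R).
Chain the two implications through the shared middle term 't'.

s → r


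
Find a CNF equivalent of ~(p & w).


Step 1: Apply De Morgan: ¬(p ∧ w) = ¬p ∨ ¬w.

(~p) | (~w)


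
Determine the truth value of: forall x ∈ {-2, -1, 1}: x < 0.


Evaluate the predicate on each element: -2:True, -1:True, 1:False.
Counterexample x = 1 fails the predicate.

False


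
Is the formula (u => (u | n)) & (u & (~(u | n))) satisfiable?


Check all 4 assignments over {n, u}:
n | u | φ
---------
False | False | False
True | False | False
False | True | False
True | True | False
No assignment makes the formula true.

Unsatisfiable.


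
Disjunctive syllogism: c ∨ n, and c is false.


Disjunctive syllogism: from (P ∨ Q) and ¬P, infer Q.
One disjunct, 'c', is ruled out; the other must hold.

n


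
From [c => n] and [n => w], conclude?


Hypothetical syllogism: from (P → Q) and (Q → R), infer (P → R).
Chain the two implications through the shared middle term 'n'.

c => w


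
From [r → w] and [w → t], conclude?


Hypothetical syllogism: from (P → Q) and (Q → R), infer (P → R).
Chain the two implications through the shared middle term 'w'.

r → t


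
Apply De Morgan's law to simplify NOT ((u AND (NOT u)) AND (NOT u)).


De Morgan: the negation of a conjunction is the disjunction of the negations.
Distribute NOT across AND, flipping it to OR, and negate each literal.

((NOT u) OR u) OR u


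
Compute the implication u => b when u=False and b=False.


Implication is false only when antecedent is true and consequent is false.
Substitute: u=False, b=False.
False => False evaluates to True.

True


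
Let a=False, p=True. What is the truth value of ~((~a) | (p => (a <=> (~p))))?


Substitute a=False, p=True:
~a = True
~p = False
a <=> (~p) = False <=> False = True
p => (a <=> (~p)) = True => True = True
(~a) | (p => (a <=> (~p))) = True | True = True
~((~a) | (p => (a <=> (~p)))) = False

False


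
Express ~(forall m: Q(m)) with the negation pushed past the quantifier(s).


¬(forall x: φ) = exists x: ¬φ, and ¬(exists x: φ) = forall x: ¬φ.
Apply to the universal statement.

exists m: ~(Q(m))


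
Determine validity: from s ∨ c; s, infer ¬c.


This is affirming a disjunct (fallacy). There exist truth assignments where the premises are all true but the conclusion is false.

Invalid.


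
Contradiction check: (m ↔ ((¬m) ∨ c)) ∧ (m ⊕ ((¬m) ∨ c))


Truth table over {c, m}:
c | m | φ
---------
F | F | F
T | F | F
F | T | F
T | T | F
Every row is false.

Yes, it is a contradiction.


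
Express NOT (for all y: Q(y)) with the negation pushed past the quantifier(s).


¬(for all x: φ) = there exists x: ¬φ, and ¬(there exists x: φ) = for all x: ¬φ.
Apply to the universal statement.

there exists y: NOT(Q(y))


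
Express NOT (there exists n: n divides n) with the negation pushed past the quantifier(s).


¬(for all x: φ) = there exists x: ¬φ, and ¬(there exists x: φ) = for all x: ¬φ.
Apply to the existential statement.

for all n: NOT(n divides n)


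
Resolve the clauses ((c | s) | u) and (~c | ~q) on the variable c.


The clauses contain complementary literals c and ~c.
Resolution eliminates this pair and disjoins the remaining literals (merging duplicates).

((u | s) | ~q)


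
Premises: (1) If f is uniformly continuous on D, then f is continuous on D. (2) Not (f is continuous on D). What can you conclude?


Modus tollens: from (P → Q) and ¬Q, infer ¬P.
Q = 'f is continuous on D' is denied; since P → Q, P must also fail.

Not (f is uniformly continuous on D).


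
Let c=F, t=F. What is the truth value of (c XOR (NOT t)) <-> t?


Substitute c=F, t=F:
NOT t = T
c XOR (NOT t) = F XOR T = T
(c XOR (NOT t)) <-> t = T <-> F = F

F


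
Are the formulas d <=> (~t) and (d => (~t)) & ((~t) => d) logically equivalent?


Compare truth tables:
d | t | φ | ψ
-------------
False | False | False | False
True | False | True | True
False | True | True | True
True | True | False | False
The columns φ and ψ agree on every row.

Yes, they are logically equivalent.


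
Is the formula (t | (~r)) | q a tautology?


Build the truth table over {q, r, t}:
q | r | t | φ
-------------
False | False | False | True
True | False | False | True
False | True | False | False
True | True | False | True
False | False | True | True
True | False | True | True
False | True | True | True
True | True | True | True
Counterexample at row 3: with q=False, r=True, t=False, the formula is False.

No, it is not a tautology.


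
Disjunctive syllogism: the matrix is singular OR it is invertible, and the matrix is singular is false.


Disjunctive syllogism: from (P ∨ Q) and ¬P, infer Q.
One disjunct, 'the matrix is singular', is ruled out; the other must hold.

it is invertible


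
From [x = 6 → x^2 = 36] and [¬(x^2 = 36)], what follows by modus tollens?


Modus tollens: from (P → Q) and ¬Q, infer ¬P.
Q = 'x^2 = 36' is denied; since P → Q, P must also fail.

Not (x = 6).


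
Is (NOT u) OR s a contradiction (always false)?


Truth table over {s, u}:
s | u | φ
---------
F | F | T
T | F | T
F | T | F
T | T | T
Satisfying assignment at row 1: s=F, u=F gives T.

No, it is not a contradiction.


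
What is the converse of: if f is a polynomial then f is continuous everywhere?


The converse of (P → Q) is (Q → P). It is not in general equivalent to the original.
Here P = 'f is a polynomial' and Q = 'f is continuous everywhere'.

If f is continuous everywhere, then f is a polynomial.


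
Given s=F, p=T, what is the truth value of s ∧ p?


Conjunction is true only when both operands are true.
Substitute: s=F, p=T.
F ∧ T evaluates to F.

F


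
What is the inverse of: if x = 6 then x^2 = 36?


The inverse of (P → Q) is (¬P → ¬Q). It is equivalent to the converse, not to the original.
Here P = 'x = 6' and Q = 'x^2 = 36'.

If not (x = 6), then not (x^2 = 36).


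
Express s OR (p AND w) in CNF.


Step 1: Distribute ∨ over ∧: s ∨ (p ∧ w) = (s ∨ p) ∧ (s ∨ w).

(s OR p) AND (s OR w)


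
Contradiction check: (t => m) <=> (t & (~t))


Truth table over {m, t}:
m | t | φ
---------
False | False | False
True | False | False
False | True | True
True | True | False
Satisfying assignment at row 3: m=False, t=True gives True.

No, it is not a contradiction.


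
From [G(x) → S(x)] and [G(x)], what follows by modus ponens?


Modus ponens: from (P → Q) and P, infer Q.
P = 'G(x)' is asserted, and P → Q holds, so Q follows.

S(x).


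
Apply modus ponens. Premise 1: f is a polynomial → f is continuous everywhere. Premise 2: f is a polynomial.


Modus ponens: from (P → Q) and P, infer Q.
P = 'f is a polynomial' is asserted, and P → Q holds, so Q follows.

f is continuous everywhere.


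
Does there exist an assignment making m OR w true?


Search for a satisfying assignment over {m, w}.
Try m=T, w=F: the formula evaluates to T.
A satisfying assignment exists.

Satisfiable.


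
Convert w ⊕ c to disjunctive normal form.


Step 1: w ⊕ c is true exactly when they disagree: (w ∧ ¬c) ∨ (¬w ∧ c).

(w ∧ (¬c)) ∨ ((¬w) ∧ c)


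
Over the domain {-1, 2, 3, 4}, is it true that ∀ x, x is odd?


Evaluate the predicate on each element: -1:T, 2:F, 3:T, 4:F.
Counterexample x = 2 fails the predicate.

F


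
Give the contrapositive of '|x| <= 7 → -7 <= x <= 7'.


The contrapositive of (P → Q) is (¬Q → ¬P); it is logically equivalent to the original.
Here P = '|x| <= 7' and Q = '-7 <= x <= 7'.

If not (-7 <= x <= 7), then not (|x| <= 7).


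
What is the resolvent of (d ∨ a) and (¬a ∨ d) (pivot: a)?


The clauses contain complementary literals a and ¬a.
Resolution eliminates this pair and disjoins the remaining literals (merging duplicates).

d


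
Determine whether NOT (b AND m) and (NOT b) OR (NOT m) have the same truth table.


Compare truth tables:
b | m | φ | ψ
-------------
F | F | T | T
T | F | T | T
F | T | T | T
T | T | F | F
The columns φ and ψ agree on every row.

Yes, they are logically equivalent.


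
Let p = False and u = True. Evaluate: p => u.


Implication is false only when antecedent is true and consequent is false.
Substitute: p=False, u=True.
False => True evaluates to True.

True


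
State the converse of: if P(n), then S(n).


The converse of (P → Q) is (Q → P). It is not in general equivalent to the original.
Here P = 'P(n)' and Q = 'S(n)'.

If S(n), then P(n).


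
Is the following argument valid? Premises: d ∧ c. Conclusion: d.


This matches the form of conjunction elimination: the conclusion follows in every model of the premises.

Valid.


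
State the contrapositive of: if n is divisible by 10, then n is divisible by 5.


The contrapositive of (P → Q) is (¬Q → ¬P); it is logically equivalent to the original.
Here P = 'n is divisible by 10' and Q = 'n is divisible by 5'.

If not (n is divisible by 5), then not (n is divisible by 10).


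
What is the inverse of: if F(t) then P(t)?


The inverse of (P → Q) is (¬P → ¬Q). It is equivalent to the converse, not to the original.
Here P = 'F(t)' and Q = 'P(t)'.

If not (F(t)), then not (P(t)).


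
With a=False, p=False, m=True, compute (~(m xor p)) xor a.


Substitute a=False, p=False, m=True:
m xor p = True xor False = True
~(m xor p) = False
(~(m xor p)) xor a = False xor False = False

False


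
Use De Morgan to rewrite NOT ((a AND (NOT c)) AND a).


De Morgan: the negation of a conjunction is the disjunction of the negations.
Distribute NOT across AND, flipping it to OR, and negate each literal.

((NOT a) OR c) OR (NOT a)


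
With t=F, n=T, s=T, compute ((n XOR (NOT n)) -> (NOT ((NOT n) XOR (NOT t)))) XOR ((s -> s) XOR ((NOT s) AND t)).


Substitute t=F, n=T, s=T:
… (earlier sub-steps elided)
NOT n = F
NOT t = T
(NOT n) XOR (NOT t) = F XOR T = T
NOT ((NOT n) XOR (NOT t)) = F
(n XOR (NOT n)) -> (NOT ((NOT n) XOR (NOT t))) = T -> F = F
s -> s = T -> T = T
NOT s = F
(NOT s) AND t = F AND F = F
(s -> s) XOR ((NOT s) AND t) = T XOR F = T
((n XOR (NOT n)) -> (NOT ((NOT n) XOR (NOT t)))) XOR ((s -> s) XOR ((NOT s) AND t)) = F XOR T = T

T


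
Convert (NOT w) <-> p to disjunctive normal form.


Step 1: (¬w) ↔ p is true exactly when both agree: ((¬w) ∧ p) ∨ (¬(¬w) ∧ ¬p).
Step 2: Eliminate any double negations (¬¬X = X).

((NOT w) AND p) OR (w AND (NOT p))


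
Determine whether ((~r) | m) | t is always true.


Build the truth table over {m, r, t}:
m | r | t | φ
-------------
False | False | False | True
True | False | False | True
False | True | False | False
True | True | False | True
False | False | True | True
True | False | True | True
False | True | True | True
True | True | True | True
Counterexample at row 3: with m=False, r=True, t=False, the formula is False.

No, it is not a tautology.


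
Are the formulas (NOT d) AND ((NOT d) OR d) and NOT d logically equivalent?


Compare truth tables:
d | φ | ψ
---------
F | T | T
T | F | F
The columns φ and ψ agree on every row.

Yes, they are logically equivalent.


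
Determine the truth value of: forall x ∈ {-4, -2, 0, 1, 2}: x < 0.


Evaluate the predicate on each element: -4:True, -2:True, 0:False, 1:False, 2:False.
Counterexample x = 0 fails the predicate.

False


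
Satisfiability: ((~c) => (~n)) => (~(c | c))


Search for a satisfying assignment over {c, n}.
Try c=False, n=False: the formula evaluates to True.
A satisfying assignment exists.

Satisfiable.


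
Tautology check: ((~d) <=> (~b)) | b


Build the truth table over {b, d}:
b | d | φ
---------
False | False | True
True | False | True
False | True | False
True | True | True
Counterexample at row 3: with b=False, d=True, the formula is False.

No, it is not a tautology.


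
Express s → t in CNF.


Step 1: Rewrite s → t as ¬s ∨ t.

(¬s) ∨ t


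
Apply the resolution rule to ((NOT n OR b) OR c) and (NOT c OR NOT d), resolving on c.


The clauses contain complementary literals c and NOTc.
Resolution eliminates this pair and disjoins the remaining literals (merging duplicates).

((b OR NOT n) OR NOT d)


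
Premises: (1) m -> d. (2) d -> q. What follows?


Hypothetical syllogism: from (P → Q) and (Q → R), infer (P → R).
Chain the two implications through the shared middle term 'd'.

m -> q


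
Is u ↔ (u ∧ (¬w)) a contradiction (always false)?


Truth table over {u, w}:
u | w | φ
---------
F | F | T
T | F | T
F | T | T
T | T | F
Satisfying assignment at row 1: u=F, w=F gives T.

No, it is not a contradiction.


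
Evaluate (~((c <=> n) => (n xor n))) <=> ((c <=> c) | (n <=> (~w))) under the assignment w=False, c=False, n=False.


Substitute w=False, c=False, n=False:
c <=> n = False <=> False = True
n xor n = False xor False = False
(c <=> n) => (n xor n) = True => False = False
~((c <=> n) => (n xor n)) = True
c <=> c = False <=> False = True
~w = True
n <=> (~w) = False <=> True = False
(c <=> c) | (n <=> (~w)) = True | False = True
(~((c <=> n) => (n xor n))) <=> ((c <=> c) | (n <=> (~w))) = True <=> True = True

True


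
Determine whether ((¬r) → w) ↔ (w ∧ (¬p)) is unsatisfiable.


Truth table over {p, r, w}:
p | r | w | φ
-------------
F | F | F | T
T | F | F | T
F | T | F | F
T | T | F | F
F | F | T | T
T | F | T | F
F | T | T | T
T | T | T | F
Satisfying assignment at row 1: p=F, r=F, w=F gives T.

No, it is not a contradiction.


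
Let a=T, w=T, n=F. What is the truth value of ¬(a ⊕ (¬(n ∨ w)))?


Substitute a=T, w=T, n=F:
n ∨ w = F ∨ T = T
¬(n ∨ w) = F
a ⊕ (¬(n ∨ w)) = T ⊕ F = T
¬(a ⊕ (¬(n ∨ w))) = F

F


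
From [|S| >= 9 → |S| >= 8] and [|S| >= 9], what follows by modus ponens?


Modus ponens: from (P → Q) and P, infer Q.
P = '|S| >= 9' is asserted, and P → Q holds, so Q follows.

|S| >= 8.


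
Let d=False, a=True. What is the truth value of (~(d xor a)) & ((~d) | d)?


Substitute d=False, a=True:
d xor a = False xor True = True
~(d xor a) = False
~d = True
(~d) | d = True | False = True
(~(d xor a)) & ((~d) | d) = False & True = False

False


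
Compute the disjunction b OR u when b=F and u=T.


Disjunction is false only when both operands are false.
Substitute: b=F, u=T.
F OR T evaluates to T.

T


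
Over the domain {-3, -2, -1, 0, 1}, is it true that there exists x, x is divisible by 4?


Evaluate the predicate on each element: -3:F, -2:F, -1:F, 0:T, 1:F.
Witness x = 0 satisfies the predicate.

T


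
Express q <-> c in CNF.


Step 1: Rewrite q ↔ c as (q → c) ∧ (c → q).
Step 2: Rewrite each implication as a disjunction.

((NOT q) OR c) AND ((NOT c) OR q)


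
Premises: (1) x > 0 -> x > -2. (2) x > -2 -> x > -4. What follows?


Hypothetical syllogism: from (P → Q) and (Q → R), infer (P → R).
Chain the two implications through the shared middle term 'x > -2'.

x > 0 -> x > -4


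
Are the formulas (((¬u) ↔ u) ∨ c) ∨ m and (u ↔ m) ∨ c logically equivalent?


Compare truth tables:
c | m | u | φ | ψ
-----------------
F | F | F | F | T
T | F | F | T | T
F | T | F | T | F
T | T | F | T | T
F | F | T | F | F
T | F | T | T | T
F | T | T | T | T
T | T | T | T | T
They differ at row 1 (c=F, m=F, u=F): φ=F but ψ=T.

No, they are not logically equivalent.


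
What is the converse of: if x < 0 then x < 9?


The converse of (P → Q) is (Q → P). It is not in general equivalent to the original.
Here P = 'x < 0' and Q = 'x < 9'.

If x < 9, then x < 0.


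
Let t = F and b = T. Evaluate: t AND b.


Conjunction is true only when both operands are true.
Substitute: t=F, b=T.
F AND T evaluates to F.

F


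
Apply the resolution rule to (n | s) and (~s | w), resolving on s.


The clauses contain complementary literals s and ~s.
Resolution eliminates this pair and disjoins the remaining literals (merging duplicates).

(n | w)


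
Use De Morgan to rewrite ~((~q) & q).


De Morgan: the negation of a conjunction is the disjunction of the negations.
Distribute ~ across &, flipping it to |, and negate each literal.

q | (~q)


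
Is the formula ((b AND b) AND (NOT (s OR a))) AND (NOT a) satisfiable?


Search for a satisfying assignment over {a, b, s}.
Try a=F, b=T, s=F: the formula evaluates to T.
A satisfying assignment exists.

Satisfiable.


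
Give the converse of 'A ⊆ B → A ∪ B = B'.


The converse of (P → Q) is (Q → P). It is not in general equivalent to the original.
Here P = 'A ⊆ B' and Q = 'A ∪ B = B'.

If A ∪ B = B, then A ⊆ B.


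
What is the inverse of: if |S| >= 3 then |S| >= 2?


The inverse of (P → Q) is (¬P → ¬Q). It is equivalent to the converse, not to the original.
Here P = '|S| >= 3' and Q = '|S| >= 2'.

If not (|S| >= 3), then not (|S| >= 2).


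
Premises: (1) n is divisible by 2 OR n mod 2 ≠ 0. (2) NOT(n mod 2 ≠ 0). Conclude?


Disjunctive syllogism: from (P ∨ Q) and ¬P, infer Q.
One disjunct, 'n mod 2 ≠ 0', is ruled out; the other must hold.

n is divisible by 2


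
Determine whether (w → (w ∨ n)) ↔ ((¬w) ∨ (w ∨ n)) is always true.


Build the truth table over {n, w}:
n | w | φ
---------
F | F | T
T | F | T
F | T | T
T | T | T
Every row evaluates to true.

Yes, it is a tautology.


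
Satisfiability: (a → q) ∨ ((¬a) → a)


Search for a satisfying assignment over {a, q}.
Try a=F, q=F: the formula evaluates to T.
A satisfying assignment exists.

Satisfiable.


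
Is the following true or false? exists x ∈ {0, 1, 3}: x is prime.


Evaluate the predicate on each element: 0:False, 1:False, 3:True.
Witness x = 3 satisfies the predicate.

True


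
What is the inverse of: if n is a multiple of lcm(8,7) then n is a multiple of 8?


The inverse of (P → Q) is (¬P → ¬Q). It is equivalent to the converse, not to the original.
Here P = 'n is a multiple of lcm(8,7)' and Q = 'n is a multiple of 8'.

If not (n is a multiple of lcm(8,7)), then not (n is a multiple of 8).


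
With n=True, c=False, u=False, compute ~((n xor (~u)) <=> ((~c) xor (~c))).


Substitute n=True, c=False, u=False:
~u = True
n xor (~u) = True xor True = False
~c = True
~c = True
(~c) xor (~c) = True xor True = False
(n xor (~u)) <=> ((~c) xor (~c)) = False <=> False = True
~((n xor (~u)) <=> ((~c) xor (~c))) = False

False


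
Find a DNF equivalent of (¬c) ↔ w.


Step 1: (¬c) ↔ w is true exactly when both agree: ((¬c) ∧ w) ∨ (¬(¬c) ∧ ¬w).
Step 2: Eliminate any double negations (¬¬X = X).

((¬c) ∧ w) ∨ (c ∧ (¬w))


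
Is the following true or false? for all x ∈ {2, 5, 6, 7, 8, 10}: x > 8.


Evaluate the predicate on each element: 2:F, 5:F, 6:F, 7:F, 8:F, 10:T.
Counterexample x = 2 fails the predicate.

F


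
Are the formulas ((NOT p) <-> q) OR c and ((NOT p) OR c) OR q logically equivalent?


Compare truth tables:
c | p | q | φ | ψ
-----------------
F | F | F | F | T
T | F | F | T | T
F | T | F | T | F
T | T | F | T | T
F | F | T | T | T
T | F | T | T | T
F | T | T | F | T
T | T | T | T | T
They differ at row 1 (c=F, p=F, q=F): φ=F but ψ=T.

No, they are not logically equivalent.
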